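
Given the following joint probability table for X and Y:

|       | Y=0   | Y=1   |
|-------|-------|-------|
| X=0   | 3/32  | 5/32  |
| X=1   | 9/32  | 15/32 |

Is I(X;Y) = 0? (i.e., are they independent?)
Marginal P(X) (row sums):
  P(X=0) = 3/32 + 5/32 = 1/4
  P(X=1) = 9/32 + 15/32 = 3/4
Marginal P(Y) (column sums):
  P(Y=0) = 3/32 + 9/32 = 3/8
  P(Y=1) = 5/32 + 15/32 = 5/8

X and Y are independent iff P(X=i,Y=j) = P(X=i)·P(Y=j) for every cell.
  P(X=0)·P(Y=0) = 1/4 × 3/8 = 3/32 = P(X=0,Y=0) ✓
  P(X=0)·P(Y=1) = 1/4 × 5/8 = 5/32 = P(X=0,Y=1) ✓
  P(X=1)·P(Y=0) = 3/4 × 3/8 = 9/32 = P(X=1,Y=0) ✓
  P(X=1)·P(Y=1) = 3/4 × 5/8 = 15/32 = P(X=1,Y=1) ✓

Yes, X and Y are independent: every cell factors, so I(X;Y) = 0 bits.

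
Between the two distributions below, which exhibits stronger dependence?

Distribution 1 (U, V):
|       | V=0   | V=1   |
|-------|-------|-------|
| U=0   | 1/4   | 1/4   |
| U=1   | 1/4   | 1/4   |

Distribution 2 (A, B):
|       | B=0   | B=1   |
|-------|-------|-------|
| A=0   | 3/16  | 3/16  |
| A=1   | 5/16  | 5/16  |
Distribution 1 (U, V):
Marginal P(U) (row sums):
  P(U=0) = 1/4 + 1/4 = 1/2
  P(U=1) = 1/4 + 1/4 = 1/2
Marginal P(V) (column sums):
  P(V=0) = 1/4 + 1/4 = 1/2
  P(V=1) = 1/4 + 1/4 = 1/2

H(U) = -[(1/2)·log₂(1/2) + (1/2)·log₂(1/2)]
  = 0.5000 + 0.5000
  = 1.0000 bits
H(V) = -[(1/2)·log₂(1/2) + (1/2)·log₂(1/2)]
  = 0.5000 + 0.5000
  = 1.0000 bits
H(U,V) = -[(1/4)·log₂(1/4) + (1/4)·log₂(1/4) + (1/4)·log₂(1/4) + (1/4)·log₂(1/4)]
  = 0.5000 + 0.5000 + 0.5000 + 0.5000
  = 2.0000 bits

I(U;V) = H(U) + H(V) - H(U,V)
  = 1.0000 + 1.0000 - 2.0000
  = 0.0000 bits

Distribution 2 (A, B):
Marginal P(A) (row sums):
  P(A=0) = 3/16 + 3/16 = 3/8
  P(A=1) = 5/16 + 5/16 = 5/8
Marginal P(B) (column sums):
  P(B=0) = 3/16 + 5/16 = 1/2
  P(B=1) = 3/16 + 5/16 = 1/2

H(A) = -[(3/8)·log₂(3/8) + (5/8)·log₂(5/8)]
  = 0.5306 + 0.4238
  = 0.9544 bits
H(B) = -[(1/2)·log₂(1/2) + (1/2)·log₂(1/2)]
  = 0.5000 + 0.5000
  = 1.0000 bits
H(A,B) = -[(3/16)·log₂(3/16) + (3/16)·log₂(3/16) + (5/16)·log₂(5/16) + (5/16)·log₂(5/16)]
  = 0.4528 + 0.4528 + 0.5244 + 0.5244
  = 1.9544 bits

I(A;B) = H(A) + H(B) - H(A,B)
  = 0.9544 + 1.0000 - 1.9544
  = 0.0000 bits

Both joint tables factor as the product of their marginals, so I(U;V) = I(A;B) = 0 bits: neither is larger (both pairs are independent).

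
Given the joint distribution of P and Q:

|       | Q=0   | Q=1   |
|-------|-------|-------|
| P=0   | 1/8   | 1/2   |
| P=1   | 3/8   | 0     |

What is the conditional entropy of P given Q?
Marginal P(Q) (column sums):
  P(Q=0) = 1/8 + 3/8 = 1/2
  P(Q=1) = 1/2 + 0 = 1/2

H(P|Q) = -Σ P(P,Q)·log₂ P(P|Q), where P(P|Q) = P(P,Q) / P(Q)
  (cells with P(P,Q) = 0 contribute 0)
  (P=0,Q=0): P(P|Q) = (1/8)/(1/2) = 1/4;  -(1/8)·log₂(1/4) = 0.2500
  (P=0,Q=1): P(P|Q) = (1/2)/(1/2) = 1;  -(1/2)·log₂(1) = 0.0000
  (P=1,Q=0): P(P|Q) = (3/8)/(1/2) = 3/4;  -(3/8)·log₂(3/4) = 0.1556
H(P|Q) = 0.2500 + 0.0000 + 0.1556
  = 0.4056 bits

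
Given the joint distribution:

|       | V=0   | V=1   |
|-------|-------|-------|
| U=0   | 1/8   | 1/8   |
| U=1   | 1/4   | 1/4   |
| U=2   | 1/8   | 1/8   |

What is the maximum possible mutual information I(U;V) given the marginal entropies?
The upper bound on mutual information is I(U;V) ≤ min(H(U), H(V)).

Marginal P(U) (row sums):
  P(U=0) = 1/8 + 1/8 = 1/4
  P(U=1) = 1/4 + 1/4 = 1/2
  P(U=2) = 1/8 + 1/8 = 1/4
Marginal P(V) (column sums):
  P(V=0) = 1/8 + 1/4 + 1/8 = 1/2
  P(V=1) = 1/8 + 1/4 + 1/8 = 1/2

H(U) = -[(1/4)·log₂(1/4) + (1/2)·log₂(1/2) + (1/4)·log₂(1/4)]
  = 0.5000 + 0.5000 + 0.5000
  = 1.5000 bits
H(V) = -[(1/2)·log₂(1/2) + (1/2)·log₂(1/2)]
  = 0.5000 + 0.5000
  = 1.0000 bits

Maximum possible I(U;V) = min(1.5000, 1.0000) = 1.0000 bits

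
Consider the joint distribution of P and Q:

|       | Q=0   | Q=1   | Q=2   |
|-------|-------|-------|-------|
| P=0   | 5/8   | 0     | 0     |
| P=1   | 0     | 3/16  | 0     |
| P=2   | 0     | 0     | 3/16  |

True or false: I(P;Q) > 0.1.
Marginal P(P) (row sums):
  P(P=0) = 5/8 + 0 + 0 = 5/8
  P(P=1) = 0 + 3/16 + 0 = 3/16
  P(P=2) = 0 + 0 + 3/16 = 3/16
Marginal P(Q) (column sums):
  P(Q=0) = 5/8 + 0 + 0 = 5/8
  P(Q=1) = 0 + 3/16 + 0 = 3/16
  P(Q=2) = 0 + 0 + 3/16 = 3/16

H(P) = -[(5/8)·log₂(5/8) + (3/16)·log₂(3/16) + (3/16)·log₂(3/16)]
  = 0.4238 + 0.4528 + 0.4528
  = 1.3294 bits
H(Q) = -[(5/8)·log₂(5/8) + (3/16)·log₂(3/16) + (3/16)·log₂(3/16)]
  = 0.4238 + 0.4528 + 0.4528
  = 1.3294 bits
H(P,Q) = -[(5/8)·log₂(5/8) + (3/16)·log₂(3/16) + (3/16)·log₂(3/16)]
  = 0.4238 + 0.4528 + 0.4528
  = 1.3294 bits

I(P;Q) = H(P) + H(Q) - H(P,Q)
  = 1.3294 + 1.3294 - 1.3294
  = 1.3294 bits

True. I(P;Q) = 1.3294 bits, which is > 0.1 bits.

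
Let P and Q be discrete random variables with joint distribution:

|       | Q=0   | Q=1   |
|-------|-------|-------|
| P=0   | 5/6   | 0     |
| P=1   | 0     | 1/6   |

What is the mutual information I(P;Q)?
Marginal P(P) (row sums):
  P(P=0) = 5/6 + 0 = 5/6
  P(P=1) = 0 + 1/6 = 1/6
Marginal P(Q) (column sums):
  P(Q=0) = 5/6 + 0 = 5/6
  P(Q=1) = 0 + 1/6 = 1/6

H(P) = -[(5/6)·log₂(5/6) + (1/6)·log₂(1/6)]
  = 0.2192 + 0.4308
  = 0.6500 bits
H(Q) = -[(5/6)·log₂(5/6) + (1/6)·log₂(1/6)]
  = 0.2192 + 0.4308
  = 0.6500 bits
H(P,Q) = -[(5/6)·log₂(5/6) + (1/6)·log₂(1/6)]
  = 0.2192 + 0.4308
  = 0.6500 bits

I(P;Q) = H(P) + H(Q) - H(P,Q)
  = 0.6500 + 0.6500 - 0.6500
  = 0.6500 bits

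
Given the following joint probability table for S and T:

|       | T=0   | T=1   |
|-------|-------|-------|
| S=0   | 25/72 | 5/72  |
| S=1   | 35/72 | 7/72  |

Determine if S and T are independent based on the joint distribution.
Marginal P(S) (row sums):
  P(S=0) = 25/72 + 5/72 = 5/12
  P(S=1) = 35/72 + 7/72 = 7/12
Marginal P(T) (column sums):
  P(T=0) = 25/72 + 35/72 = 5/6
  P(T=1) = 5/72 + 7/72 = 1/6

S and T are independent iff P(S=i,T=j) = P(S=i)·P(T=j) for every cell.
  P(S=0)·P(T=0) = 5/12 × 5/6 = 25/72 = P(S=0,T=0) ✓
  P(S=0)·P(T=1) = 5/12 × 1/6 = 5/72 = P(S=0,T=1) ✓
  P(S=1)·P(T=0) = 7/12 × 5/6 = 35/72 = P(S=1,T=0) ✓
  P(S=1)·P(T=1) = 7/12 × 1/6 = 7/72 = P(S=1,T=1) ✓

Yes, S and T are independent: every cell factors, so I(S;T) = 0 bits.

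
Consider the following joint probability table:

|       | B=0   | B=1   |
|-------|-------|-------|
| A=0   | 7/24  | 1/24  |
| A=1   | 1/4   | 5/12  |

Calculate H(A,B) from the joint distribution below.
H(A,B) = -Σ P(A,B) log₂ P(A,B), summed over the non-zero cells:
H(A,B) = -[(7/24)·log₂(7/24) + (1/24)·log₂(1/24) + (1/4)·log₂(1/4) + (5/12)·log₂(5/12)]
  = 0.5185 + 0.1910 + 0.5000 + 0.5263
  = 1.7358 bits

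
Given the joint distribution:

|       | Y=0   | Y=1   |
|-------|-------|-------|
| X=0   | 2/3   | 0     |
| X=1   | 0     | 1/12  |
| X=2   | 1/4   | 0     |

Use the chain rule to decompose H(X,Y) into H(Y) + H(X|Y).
By the chain rule: H(X,Y) = H(Y) + H(X|Y)

Marginal P(Y) (column sums):
  P(Y=0) = 2/3 + 0 + 1/4 = 11/12
  P(Y=1) = 0 + 1/12 + 0 = 1/12
H(Y) = -[(11/12)·log₂(11/12) + (1/12)·log₂(1/12)]
  = 0.1151 + 0.2987
  = 0.4138 bits
H(X|Y) = -Σ P(X,Y)·log₂ P(X|Y), where P(X|Y) = P(X,Y) / P(Y)
  (cells with P(X,Y) = 0 contribute 0)
  (X=0,Y=0): P(X|Y) = (2/3)/(11/12) = 8/11;  -(2/3)·log₂(8/11) = 0.3063
  (X=1,Y=1): P(X|Y) = (1/12)/(1/12) = 1;  -(1/12)·log₂(1) = 0.0000
  (X=2,Y=0): P(X|Y) = (1/4)/(11/12) = 3/11;  -(1/4)·log₂(3/11) = 0.4686
H(X|Y) = 0.3063 + 0.0000 + 0.4686
  = 0.7749 bits

H(X,Y) = H(Y) + H(X|Y) = 0.4138 + 0.7749 = 1.1887 bits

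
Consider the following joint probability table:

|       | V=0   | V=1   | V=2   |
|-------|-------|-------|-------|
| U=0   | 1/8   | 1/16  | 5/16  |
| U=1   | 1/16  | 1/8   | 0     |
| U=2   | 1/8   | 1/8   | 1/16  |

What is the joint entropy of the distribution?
H(U,V) = -Σ P(U,V) log₂ P(U,V), summed over the non-zero cells:
H(U,V) = -[(1/8)·log₂(1/8) + (1/16)·log₂(1/16) + (5/16)·log₂(5/16) + (1/16)·log₂(1/16) + (1/8)·log₂(1/8) + (1/8)·log₂(1/8) + (1/8)·log₂(1/8) + (1/16)·log₂(1/16)]
  = 0.3750 + 0.2500 + 0.5244 + 0.2500 + 0.3750 + 0.3750 + 0.3750 + 0.2500
  = 2.7744 bits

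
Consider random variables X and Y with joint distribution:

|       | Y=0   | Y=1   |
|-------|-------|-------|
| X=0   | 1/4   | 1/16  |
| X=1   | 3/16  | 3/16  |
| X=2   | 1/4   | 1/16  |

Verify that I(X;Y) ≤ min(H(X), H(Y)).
Marginal P(X) (row sums):
  P(X=0) = 1/4 + 1/16 = 5/16
  P(X=1) = 3/16 + 3/16 = 3/8
  P(X=2) = 1/4 + 1/16 = 5/16
Marginal P(Y) (column sums):
  P(Y=0) = 1/4 + 3/16 + 1/4 = 11/16
  P(Y=1) = 1/16 + 3/16 + 1/16 = 5/16

H(X) = -[(5/16)·log₂(5/16) + (3/8)·log₂(3/8) + (5/16)·log₂(5/16)]
  = 0.5244 + 0.5306 + 0.5244
  = 1.5794 bits
H(Y) = -[(11/16)·log₂(11/16) + (5/16)·log₂(5/16)]
  = 0.3716 + 0.5244
  = 0.8960 bits
H(X,Y) = -[(1/4)·log₂(1/4) + (1/16)·log₂(1/16) + (3/16)·log₂(3/16) + (3/16)·log₂(3/16) + (1/4)·log₂(1/4) + (1/16)·log₂(1/16)]
  = 0.5000 + 0.2500 + 0.4528 + 0.4528 + 0.5000 + 0.2500
  = 2.4056 bits

I(X;Y) = H(X) + H(Y) - H(X,Y)
  = 1.5794 + 0.8960 - 2.4056
  = 0.0698 bits

min(H(X), H(Y)) = min(1.5794, 0.8960) = 0.8960 bits
Since 0.0698 ≤ 0.8960, the bound is satisfied ✓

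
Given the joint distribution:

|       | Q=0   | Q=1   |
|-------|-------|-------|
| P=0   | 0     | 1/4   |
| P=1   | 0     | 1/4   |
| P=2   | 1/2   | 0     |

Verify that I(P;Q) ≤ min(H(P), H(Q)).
Marginal P(P) (row sums):
  P(P=0) = 0 + 1/4 = 1/4
  P(P=1) = 0 + 1/4 = 1/4
  P(P=2) = 1/2 + 0 = 1/2
Marginal P(Q) (column sums):
  P(Q=0) = 0 + 0 + 1/2 = 1/2
  P(Q=1) = 1/4 + 1/4 + 0 = 1/2

H(P) = -[(1/4)·log₂(1/4) + (1/4)·log₂(1/4) + (1/2)·log₂(1/2)]
  = 0.5000 + 0.5000 + 0.5000
  = 1.5000 bits
H(Q) = -[(1/2)·log₂(1/2) + (1/2)·log₂(1/2)]
  = 0.5000 + 0.5000
  = 1.0000 bits
H(P,Q) = -[(1/4)·log₂(1/4) + (1/4)·log₂(1/4) + (1/2)·log₂(1/2)]
  = 0.5000 + 0.5000 + 0.5000
  = 1.5000 bits

I(P;Q) = H(P) + H(Q) - H(P,Q)
  = 1.5000 + 1.0000 - 1.5000
  = 1.0000 bits

min(H(P), H(Q)) = min(1.5000, 1.0000) = 1.0000 bits
Since 1.0000 ≤ 1.0000, the bound is satisfied ✓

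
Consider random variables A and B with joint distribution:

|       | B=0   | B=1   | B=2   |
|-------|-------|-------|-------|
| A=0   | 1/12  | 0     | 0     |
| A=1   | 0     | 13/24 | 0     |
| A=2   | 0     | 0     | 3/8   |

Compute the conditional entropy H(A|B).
Marginal P(B) (column sums):
  P(B=0) = 1/12 + 0 + 0 = 1/12
  P(B=1) = 0 + 13/24 + 0 = 13/24
  P(B=2) = 0 + 0 + 3/8 = 3/8

H(A|B) = -Σ P(A,B)·log₂ P(A|B), where P(A|B) = P(A,B) / P(B)
  (cells with P(A,B) = 0 contribute 0)
  (A=0,B=0): P(A|B) = (1/12)/(1/12) = 1;  -(1/12)·log₂(1) = 0.0000
  (A=1,B=1): P(A|B) = (13/24)/(13/24) = 1;  -(13/24)·log₂(1) = 0.0000
  (A=2,B=2): P(A|B) = (3/8)/(3/8) = 1;  -(3/8)·log₂(1) = 0.0000
H(A|B) = 0.0000 + 0.0000 + 0.0000
  = 0.0000 bits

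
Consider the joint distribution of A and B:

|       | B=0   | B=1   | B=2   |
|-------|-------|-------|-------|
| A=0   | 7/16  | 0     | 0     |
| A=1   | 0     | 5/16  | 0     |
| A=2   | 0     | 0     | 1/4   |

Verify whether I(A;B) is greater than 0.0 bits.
Marginal P(A) (row sums):
  P(A=0) = 7/16 + 0 + 0 = 7/16
  P(A=1) = 0 + 5/16 + 0 = 5/16
  P(A=2) = 0 + 0 + 1/4 = 1/4
Marginal P(B) (column sums):
  P(B=0) = 7/16 + 0 + 0 = 7/16
  P(B=1) = 0 + 5/16 + 0 = 5/16
  P(B=2) = 0 + 0 + 1/4 = 1/4

H(A) = -[(7/16)·log₂(7/16) + (5/16)·log₂(5/16) + (1/4)·log₂(1/4)]
  = 0.5218 + 0.5244 + 0.5000
  = 1.5462 bits
H(B) = -[(7/16)·log₂(7/16) + (5/16)·log₂(5/16) + (1/4)·log₂(1/4)]
  = 0.5218 + 0.5244 + 0.5000
  = 1.5462 bits
H(A,B) = -[(7/16)·log₂(7/16) + (5/16)·log₂(5/16) + (1/4)·log₂(1/4)]
  = 0.5218 + 0.5244 + 0.5000
  = 1.5462 bits

I(A;B) = H(A) + H(B) - H(A,B)
  = 1.5462 + 1.5462 - 1.5462
  = 1.5462 bits

Yes. I(A;B) = 1.5462 bits, which is > 0.0 bits.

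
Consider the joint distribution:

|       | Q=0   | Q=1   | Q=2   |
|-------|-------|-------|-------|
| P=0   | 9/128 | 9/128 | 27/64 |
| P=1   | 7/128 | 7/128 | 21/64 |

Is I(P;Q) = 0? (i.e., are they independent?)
Marginal P(P) (row sums):
  P(P=0) = 9/128 + 9/128 + 27/64 = 9/16
  P(P=1) = 7/128 + 7/128 + 21/64 = 7/16
Marginal P(Q) (column sums):
  P(Q=0) = 9/128 + 7/128 = 1/8
  P(Q=1) = 9/128 + 7/128 = 1/8
  P(Q=2) = 27/64 + 21/64 = 3/4

P and Q are independent iff P(P=i,Q=j) = P(P=i)·P(Q=j) for every cell.
  P(P=0)·P(Q=0) = 9/16 × 1/8 = 9/128 = P(P=0,Q=0) ✓
  P(P=0)·P(Q=1) = 9/16 × 1/8 = 9/128 = P(P=0,Q=1) ✓
  P(P=0)·P(Q=2) = 9/16 × 3/4 = 27/64 = P(P=0,Q=2) ✓
  P(P=1)·P(Q=0) = 7/16 × 1/8 = 7/128 = P(P=1,Q=0) ✓
  P(P=1)·P(Q=1) = 7/16 × 1/8 = 7/128 = P(P=1,Q=1) ✓
  P(P=1)·P(Q=2) = 7/16 × 3/4 = 21/64 = P(P=1,Q=2) ✓

Yes, P and Q are independent: every cell factors, so I(P;Q) = 0 bits.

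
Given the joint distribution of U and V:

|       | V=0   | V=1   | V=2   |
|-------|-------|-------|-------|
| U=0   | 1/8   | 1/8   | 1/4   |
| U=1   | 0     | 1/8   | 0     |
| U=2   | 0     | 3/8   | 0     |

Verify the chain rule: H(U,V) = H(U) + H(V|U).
Left side:
H(U,V) = -[(1/8)·log₂(1/8) + (1/8)·log₂(1/8) + (1/4)·log₂(1/4) + (1/8)·log₂(1/8) + (3/8)·log₂(3/8)]
  = 0.3750 + 0.3750 + 0.5000 + 0.3750 + 0.5306
  = 2.1556 bits

Right side:
Marginal P(U) (row sums):
  P(U=0) = 1/8 + 1/8 + 1/4 = 1/2
  P(U=1) = 0 + 1/8 + 0 = 1/8
  P(U=2) = 0 + 3/8 + 0 = 3/8
H(U) = -[(1/2)·log₂(1/2) + (1/8)·log₂(1/8) + (3/8)·log₂(3/8)]
  = 0.5000 + 0.3750 + 0.5306
  = 1.4056 bits
H(V|U) = -Σ P(U,V)·log₂ P(V|U), where P(V|U) = P(U,V) / P(U)
  (cells with P(U,V) = 0 contribute 0)
  (U=0,V=0): P(V|U) = (1/8)/(1/2) = 1/4;  -(1/8)·log₂(1/4) = 0.2500
  (U=0,V=1): P(V|U) = (1/8)/(1/2) = 1/4;  -(1/8)·log₂(1/4) = 0.2500
  (U=0,V=2): P(V|U) = (1/4)/(1/2) = 1/2;  -(1/4)·log₂(1/2) = 0.2500
  (U=1,V=1): P(V|U) = (1/8)/(1/8) = 1;  -(1/8)·log₂(1) = 0.0000
  (U=2,V=1): P(V|U) = (3/8)/(3/8) = 1;  -(3/8)·log₂(1) = 0.0000
H(V|U) = 0.2500 + 0.2500 + 0.2500 + 0.0000 + 0.0000
  = 0.7500 bits
H(U) + H(V|U) = 1.4056 + 0.7500 = 2.1556 bits

Both sides equal 2.1556 bits, so the chain rule holds ✓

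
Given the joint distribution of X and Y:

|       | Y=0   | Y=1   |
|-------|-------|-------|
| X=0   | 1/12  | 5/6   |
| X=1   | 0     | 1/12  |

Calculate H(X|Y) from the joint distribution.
Marginal P(Y) (column sums):
  P(Y=0) = 1/12 + 0 = 1/12
  P(Y=1) = 5/6 + 1/12 = 11/12

H(X|Y) = -Σ P(X,Y)·log₂ P(X|Y), where P(X|Y) = P(X,Y) / P(Y)
  (cells with P(X,Y) = 0 contribute 0)
  (X=0,Y=0): P(X|Y) = (1/12)/(1/12) = 1;  -(1/12)·log₂(1) = 0.0000
  (X=0,Y=1): P(X|Y) = (5/6)/(11/12) = 10/11;  -(5/6)·log₂(10/11) = 0.1146
  (X=1,Y=1): P(X|Y) = (1/12)/(11/12) = 1/11;  -(1/12)·log₂(1/11) = 0.2883
H(X|Y) = 0.0000 + 0.1146 + 0.2883
  = 0.4029 bits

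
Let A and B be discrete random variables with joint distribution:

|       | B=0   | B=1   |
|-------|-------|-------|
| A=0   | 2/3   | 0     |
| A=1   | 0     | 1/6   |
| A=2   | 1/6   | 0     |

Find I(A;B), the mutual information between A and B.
Marginal P(A) (row sums):
  P(A=0) = 2/3 + 0 = 2/3
  P(A=1) = 0 + 1/6 = 1/6
  P(A=2) = 1/6 + 0 = 1/6
Marginal P(B) (column sums):
  P(B=0) = 2/3 + 0 + 1/6 = 5/6
  P(B=1) = 0 + 1/6 + 0 = 1/6

H(A) = -[(2/3)·log₂(2/3) + (1/6)·log₂(1/6) + (1/6)·log₂(1/6)]
  = 0.3900 + 0.4308 + 0.4308
  = 1.2516 bits
H(B) = -[(5/6)·log₂(5/6) + (1/6)·log₂(1/6)]
  = 0.2192 + 0.4308
  = 0.6500 bits
H(A,B) = -[(2/3)·log₂(2/3) + (1/6)·log₂(1/6) + (1/6)·log₂(1/6)]
  = 0.3900 + 0.4308 + 0.4308
  = 1.2516 bits

I(A;B) = H(A) + H(B) - H(A,B)
  = 1.2516 + 0.6500 - 1.2516
  = 0.6500 bits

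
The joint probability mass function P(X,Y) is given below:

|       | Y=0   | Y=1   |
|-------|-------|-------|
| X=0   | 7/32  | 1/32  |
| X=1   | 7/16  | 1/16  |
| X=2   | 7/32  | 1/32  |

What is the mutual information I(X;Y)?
Marginal P(X) (row sums):
  P(X=0) = 7/32 + 1/32 = 1/4
  P(X=1) = 7/16 + 1/16 = 1/2
  P(X=2) = 7/32 + 1/32 = 1/4
Marginal P(Y) (column sums):
  P(Y=0) = 7/32 + 7/16 + 7/32 = 7/8
  P(Y=1) = 1/32 + 1/16 + 1/32 = 1/8

H(X) = -[(1/4)·log₂(1/4) + (1/2)·log₂(1/2) + (1/4)·log₂(1/4)]
  = 0.5000 + 0.5000 + 0.5000
  = 1.5000 bits
H(Y) = -[(7/8)·log₂(7/8) + (1/8)·log₂(1/8)]
  = 0.1686 + 0.3750
  = 0.5436 bits
H(X,Y) = -[(7/32)·log₂(7/32) + (1/32)·log₂(1/32) + (7/16)·log₂(7/16) + (1/16)·log₂(1/16) + (7/32)·log₂(7/32) + (1/32)·log₂(1/32)]
  = 0.4796 + 0.1563 + 0.5218 + 0.2500 + 0.4796 + 0.1563
  = 2.0436 bits

I(X;Y) = H(X) + H(Y) - H(X,Y)
  = 1.5000 + 0.5436 - 2.0436
  = 0.0000 bits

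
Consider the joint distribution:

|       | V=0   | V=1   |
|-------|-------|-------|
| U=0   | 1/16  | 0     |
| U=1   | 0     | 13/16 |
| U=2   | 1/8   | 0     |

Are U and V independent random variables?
Marginal P(U) (row sums):
  P(U=0) = 1/16 + 0 = 1/16
  P(U=1) = 0 + 13/16 = 13/16
  P(U=2) = 1/8 + 0 = 1/8
Marginal P(V) (column sums):
  P(V=0) = 1/16 + 0 + 1/8 = 3/16
  P(V=1) = 0 + 13/16 + 0 = 13/16

U and V are independent iff P(U=i,V=j) = P(U=i)·P(V=j) for every cell.
  P(U=0)·P(V=0) = 1/16 × 3/16 = 3/256, but P(U=0,V=0) = 1/16 ✗

No, U and V are not independent. Quantitatively, I(U;V) > 0:

H(U) = -[(1/16)·log₂(1/16) + (13/16)·log₂(13/16) + (1/8)·log₂(1/8)]
  = 0.2500 + 0.2434 + 0.3750
  = 0.8684 bits
H(V) = -[(3/16)·log₂(3/16) + (13/16)·log₂(13/16)]
  = 0.4528 + 0.2434
  = 0.6962 bits
H(U,V) = -[(1/16)·log₂(1/16) + (13/16)·log₂(13/16) + (1/8)·log₂(1/8)]
  = 0.2500 + 0.2434 + 0.3750
  = 0.8684 bits
I(U;V) = H(U) + H(V) - H(U,V) = 0.8684 + 0.6962 - 0.8684 = 0.6962 bits > 0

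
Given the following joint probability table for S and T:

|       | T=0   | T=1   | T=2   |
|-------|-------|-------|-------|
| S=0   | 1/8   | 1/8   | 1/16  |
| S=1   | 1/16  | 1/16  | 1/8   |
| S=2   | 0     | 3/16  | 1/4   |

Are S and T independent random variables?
Marginal P(S) (row sums):
  P(S=0) = 1/8 + 1/8 + 1/16 = 5/16
  P(S=1) = 1/16 + 1/16 + 1/8 = 1/4
  P(S=2) = 0 + 3/16 + 1/4 = 7/16
Marginal P(T) (column sums):
  P(T=0) = 1/8 + 1/16 + 0 = 3/16
  P(T=1) = 1/8 + 1/16 + 3/16 = 3/8
  P(T=2) = 1/16 + 1/8 + 1/4 = 7/16

S and T are independent iff P(S=i,T=j) = P(S=i)·P(T=j) for every cell.
  P(S=0)·P(T=0) = 5/16 × 3/16 = 15/256, but P(S=0,T=0) = 1/8 ✗

No, S and T are not independent. Quantitatively, I(S;T) > 0:

H(S) = -[(5/16)·log₂(5/16) + (1/4)·log₂(1/4) + (7/16)·log₂(7/16)]
  = 0.5244 + 0.5000 + 0.5218
  = 1.5462 bits
H(T) = -[(3/16)·log₂(3/16) + (3/8)·log₂(3/8) + (7/16)·log₂(7/16)]
  = 0.4528 + 0.5306 + 0.5218
  = 1.5052 bits
H(S,T) = -[(1/8)·log₂(1/8) + (1/8)·log₂(1/8) + (1/16)·log₂(1/16) + (1/16)·log₂(1/16) + (1/16)·log₂(1/16) + (1/8)·log₂(1/8) + (3/16)·log₂(3/16) + (1/4)·log₂(1/4)]
  = 0.3750 + 0.3750 + 0.2500 + 0.2500 + 0.2500 + 0.3750 + 0.4528 + 0.5000
  = 2.8278 bits
I(S;T) = H(S) + H(T) - H(S,T) = 1.5462 + 1.5052 - 2.8278 = 0.2236 bits > 0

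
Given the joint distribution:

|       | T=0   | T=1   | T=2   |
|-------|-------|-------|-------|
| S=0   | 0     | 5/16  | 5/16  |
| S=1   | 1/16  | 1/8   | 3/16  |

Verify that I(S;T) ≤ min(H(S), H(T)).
Marginal P(S) (row sums):
  P(S=0) = 0 + 5/16 + 5/16 = 5/8
  P(S=1) = 1/16 + 1/8 + 3/16 = 3/8
Marginal P(T) (column sums):
  P(T=0) = 0 + 1/16 = 1/16
  P(T=1) = 5/16 + 1/8 = 7/16
  P(T=2) = 5/16 + 3/16 = 1/2

H(S) = -[(5/8)·log₂(5/8) + (3/8)·log₂(3/8)]
  = 0.4238 + 0.5306
  = 0.9544 bits
H(T) = -[(1/16)·log₂(1/16) + (7/16)·log₂(7/16) + (1/2)·log₂(1/2)]
  = 0.2500 + 0.5218 + 0.5000
  = 1.2718 bits
H(S,T) = -[(5/16)·log₂(5/16) + (5/16)·log₂(5/16) + (1/16)·log₂(1/16) + (1/8)·log₂(1/8) + (3/16)·log₂(3/16)]
  = 0.5244 + 0.5244 + 0.2500 + 0.3750 + 0.4528
  = 2.1266 bits

I(S;T) = H(S) + H(T) - H(S,T)
  = 0.9544 + 1.2718 - 2.1266
  = 0.0996 bits

min(H(S), H(T)) = min(0.9544, 1.2718) = 0.9544 bits
Since 0.0996 ≤ 0.9544, the bound is satisfied ✓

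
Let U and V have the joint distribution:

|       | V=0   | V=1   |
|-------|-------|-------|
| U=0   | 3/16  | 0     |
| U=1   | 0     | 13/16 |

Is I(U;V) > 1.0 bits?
Marginal P(U) (row sums):
  P(U=0) = 3/16 + 0 = 3/16
  P(U=1) = 0 + 13/16 = 13/16
Marginal P(V) (column sums):
  P(V=0) = 3/16 + 0 = 3/16
  P(V=1) = 0 + 13/16 = 13/16

H(U) = -[(3/16)·log₂(3/16) + (13/16)·log₂(13/16)]
  = 0.4528 + 0.2434
  = 0.6962 bits
H(V) = -[(3/16)·log₂(3/16) + (13/16)·log₂(13/16)]
  = 0.4528 + 0.2434
  = 0.6962 bits
H(U,V) = -[(3/16)·log₂(3/16) + (13/16)·log₂(13/16)]
  = 0.4528 + 0.2434
  = 0.6962 bits

I(U;V) = H(U) + H(V) - H(U,V)
  = 0.6962 + 0.6962 - 0.6962
  = 0.6962 bits

No. I(U;V) = 0.6962 bits, which is ≤ 1.0 bits.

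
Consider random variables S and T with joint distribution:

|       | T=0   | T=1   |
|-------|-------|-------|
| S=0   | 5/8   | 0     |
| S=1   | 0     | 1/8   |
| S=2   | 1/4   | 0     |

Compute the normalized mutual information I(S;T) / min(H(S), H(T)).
Marginal P(S) (row sums):
  P(S=0) = 5/8 + 0 = 5/8
  P(S=1) = 0 + 1/8 = 1/8
  P(S=2) = 1/4 + 0 = 1/4
Marginal P(T) (column sums):
  P(T=0) = 5/8 + 0 + 1/4 = 7/8
  P(T=1) = 0 + 1/8 + 0 = 1/8

H(S) = -[(5/8)·log₂(5/8) + (1/8)·log₂(1/8) + (1/4)·log₂(1/4)]
  = 0.4238 + 0.3750 + 0.5000
  = 1.2988 bits
H(T) = -[(7/8)·log₂(7/8) + (1/8)·log₂(1/8)]
  = 0.1686 + 0.3750
  = 0.5436 bits
H(S,T) = -[(5/8)·log₂(5/8) + (1/8)·log₂(1/8) + (1/4)·log₂(1/4)]
  = 0.4238 + 0.3750 + 0.5000
  = 1.2988 bits

I(S;T) = H(S) + H(T) - H(S,T)
  = 1.2988 + 0.5436 - 1.2988
  = 0.5436 bits

min(H(S), H(T)) = min(1.2988, 0.5436) = 0.5436 bits
Normalized MI = 0.5436 / 0.5436 = 1.0000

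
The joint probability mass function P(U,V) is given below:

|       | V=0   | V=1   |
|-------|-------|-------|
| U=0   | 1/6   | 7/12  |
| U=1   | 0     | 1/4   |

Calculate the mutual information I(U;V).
Marginal P(U) (row sums):
  P(U=0) = 1/6 + 7/12 = 3/4
  P(U=1) = 0 + 1/4 = 1/4
Marginal P(V) (column sums):
  P(V=0) = 1/6 + 0 = 1/6
  P(V=1) = 7/12 + 1/4 = 5/6

H(U) = -[(3/4)·log₂(3/4) + (1/4)·log₂(1/4)]
  = 0.3113 + 0.5000
  = 0.8113 bits
H(V) = -[(1/6)·log₂(1/6) + (5/6)·log₂(5/6)]
  = 0.4308 + 0.2192
  = 0.6500 bits
H(U,V) = -[(1/6)·log₂(1/6) + (7/12)·log₂(7/12) + (1/4)·log₂(1/4)]
  = 0.4308 + 0.4536 + 0.5000
  = 1.3844 bits

I(U;V) = H(U) + H(V) - H(U,V)
  = 0.8113 + 0.6500 - 1.3844
  = 0.0769 bits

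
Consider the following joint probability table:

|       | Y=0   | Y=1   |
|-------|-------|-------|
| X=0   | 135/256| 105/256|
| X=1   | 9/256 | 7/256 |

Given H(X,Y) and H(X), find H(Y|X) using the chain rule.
From the chain rule: H(X,Y) = H(X) + H(Y|X)
Therefore: H(Y|X) = H(X,Y) - H(X)

H(X,Y) = -[(135/256)·log₂(135/256) + (105/256)·log₂(105/256) + (9/256)·log₂(9/256) + (7/256)·log₂(7/256)]
  = 0.4868 + 0.5274 + 0.1698 + 0.1420
  = 1.3260 bits
Marginal P(X) (row sums):
  P(X=0) = 135/256 + 105/256 = 15/16
  P(X=1) = 9/256 + 7/256 = 1/16
H(X) = -[(15/16)·log₂(15/16) + (1/16)·log₂(1/16)]
  = 0.0873 + 0.2500
  = 0.3373 bits

H(Y|X) = 1.3260 - 0.3373 = 0.9887 bits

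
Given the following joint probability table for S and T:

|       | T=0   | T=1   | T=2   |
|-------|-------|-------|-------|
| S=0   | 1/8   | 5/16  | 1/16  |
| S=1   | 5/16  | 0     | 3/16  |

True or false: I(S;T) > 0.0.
Marginal P(S) (row sums):
  P(S=0) = 1/8 + 5/16 + 1/16 = 1/2
  P(S=1) = 5/16 + 0 + 3/16 = 1/2
Marginal P(T) (column sums):
  P(T=0) = 1/8 + 5/16 = 7/16
  P(T=1) = 5/16 + 0 = 5/16
  P(T=2) = 1/16 + 3/16 = 1/4

H(S) = -[(1/2)·log₂(1/2) + (1/2)·log₂(1/2)]
  = 0.5000 + 0.5000
  = 1.0000 bits
H(T) = -[(7/16)·log₂(7/16) + (5/16)·log₂(5/16) + (1/4)·log₂(1/4)]
  = 0.5218 + 0.5244 + 0.5000
  = 1.5462 bits
H(S,T) = -[(1/8)·log₂(1/8) + (5/16)·log₂(5/16) + (1/16)·log₂(1/16) + (5/16)·log₂(5/16) + (3/16)·log₂(3/16)]
  = 0.3750 + 0.5244 + 0.2500 + 0.5244 + 0.4528
  = 2.1266 bits

I(S;T) = H(S) + H(T) - H(S,T)
  = 1.0000 + 1.5462 - 2.1266
  = 0.4196 bits

True. I(S;T) = 0.4196 bits, which is > 0.0 bits.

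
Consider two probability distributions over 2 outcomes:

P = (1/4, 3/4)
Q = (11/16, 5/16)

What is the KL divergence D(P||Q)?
D(P||Q) = Σ P(i) log₂(P(i)/Q(i))
  i=0: (1/4) × log₂((1/4)/(11/16)) = (1/4) × log₂(4/11) = -0.3649
  i=1: (3/4) × log₂((3/4)/(5/16)) = (3/4) × log₂(12/5) = 0.9473
D(P||Q) = -0.3649 + 0.9473
  = 0.5824 bits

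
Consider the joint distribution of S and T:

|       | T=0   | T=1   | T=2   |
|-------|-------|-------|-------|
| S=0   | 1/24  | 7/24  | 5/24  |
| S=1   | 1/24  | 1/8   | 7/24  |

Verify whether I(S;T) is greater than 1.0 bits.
Marginal P(S) (row sums):
  P(S=0) = 1/24 + 7/24 + 5/24 = 13/24
  P(S=1) = 1/24 + 1/8 + 7/24 = 11/24
Marginal P(T) (column sums):
  P(T=0) = 1/24 + 1/24 = 1/12
  P(T=1) = 7/24 + 1/8 = 5/12
  P(T=2) = 5/24 + 7/24 = 1/2

H(S) = -[(13/24)·log₂(13/24) + (11/24)·log₂(11/24)]
  = 0.4791 + 0.5159
  = 0.9950 bits
H(T) = -[(1/12)·log₂(1/12) + (5/12)·log₂(5/12) + (1/2)·log₂(1/2)]
  = 0.2987 + 0.5263 + 0.5000
  = 1.3250 bits
H(S,T) = -[(1/24)·log₂(1/24) + (7/24)·log₂(7/24) + (5/24)·log₂(5/24) + (1/24)·log₂(1/24) + (1/8)·log₂(1/8) + (7/24)·log₂(7/24)]
  = 0.1910 + 0.5185 + 0.4715 + 0.1910 + 0.3750 + 0.5185
  = 2.2655 bits

I(S;T) = H(S) + H(T) - H(S,T)
  = 0.9950 + 1.3250 - 2.2655
  = 0.0545 bits

No. I(S;T) = 0.0545 bits, which is ≤ 1.0 bits.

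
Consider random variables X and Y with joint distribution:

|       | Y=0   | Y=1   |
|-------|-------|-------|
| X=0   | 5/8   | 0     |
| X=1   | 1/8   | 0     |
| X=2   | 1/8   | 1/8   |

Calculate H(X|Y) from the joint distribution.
Marginal P(Y) (column sums):
  P(Y=0) = 5/8 + 1/8 + 1/8 = 7/8
  P(Y=1) = 0 + 0 + 1/8 = 1/8

H(X|Y) = -Σ P(X,Y)·log₂ P(X|Y), where P(X|Y) = P(X,Y) / P(Y)
  (cells with P(X,Y) = 0 contribute 0)
  (X=0,Y=0): P(X|Y) = (5/8)/(7/8) = 5/7;  -(5/8)·log₂(5/7) = 0.3034
  (X=1,Y=0): P(X|Y) = (1/8)/(7/8) = 1/7;  -(1/8)·log₂(1/7) = 0.3509
  (X=2,Y=0): P(X|Y) = (1/8)/(7/8) = 1/7;  -(1/8)·log₂(1/7) = 0.3509
  (X=2,Y=1): P(X|Y) = (1/8)/(1/8) = 1;  -(1/8)·log₂(1) = 0.0000
H(X|Y) = 0.3034 + 0.3509 + 0.3509 + 0.0000
  = 1.0052 bits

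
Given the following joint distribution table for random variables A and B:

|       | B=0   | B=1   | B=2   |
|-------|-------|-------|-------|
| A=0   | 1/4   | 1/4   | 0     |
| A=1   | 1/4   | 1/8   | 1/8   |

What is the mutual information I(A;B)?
Marginal P(A) (row sums):
  P(A=0) = 1/4 + 1/4 + 0 = 1/2
  P(A=1) = 1/4 + 1/8 + 1/8 = 1/2
Marginal P(B) (column sums):
  P(B=0) = 1/4 + 1/4 = 1/2
  P(B=1) = 1/4 + 1/8 = 3/8
  P(B=2) = 0 + 1/8 = 1/8

H(A) = -[(1/2)·log₂(1/2) + (1/2)·log₂(1/2)]
  = 0.5000 + 0.5000
  = 1.0000 bits
H(B) = -[(1/2)·log₂(1/2) + (3/8)·log₂(3/8) + (1/8)·log₂(1/8)]
  = 0.5000 + 0.5306 + 0.3750
  = 1.4056 bits
H(A,B) = -[(1/4)·log₂(1/4) + (1/4)·log₂(1/4) + (1/4)·log₂(1/4) + (1/8)·log₂(1/8) + (1/8)·log₂(1/8)]
  = 0.5000 + 0.5000 + 0.5000 + 0.3750 + 0.3750
  = 2.2500 bits

I(A;B) = H(A) + H(B) - H(A,B)
  = 1.0000 + 1.4056 - 2.2500
  = 0.1556 bits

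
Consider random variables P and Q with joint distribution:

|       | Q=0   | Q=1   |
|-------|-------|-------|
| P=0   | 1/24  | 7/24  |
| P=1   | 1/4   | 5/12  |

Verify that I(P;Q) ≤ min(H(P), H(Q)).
Marginal P(P) (row sums):
  P(P=0) = 1/24 + 7/24 = 1/3
  P(P=1) = 1/4 + 5/12 = 2/3
Marginal P(Q) (column sums):
  P(Q=0) = 1/24 + 1/4 = 7/24
  P(Q=1) = 7/24 + 5/12 = 17/24

H(P) = -[(1/3)·log₂(1/3) + (2/3)·log₂(2/3)]
  = 0.5283 + 0.3900
  = 0.9183 bits
H(Q) = -[(7/24)·log₂(7/24) + (17/24)·log₂(17/24)]
  = 0.5185 + 0.3524
  = 0.8709 bits
H(P,Q) = -[(1/24)·log₂(1/24) + (7/24)·log₂(7/24) + (1/4)·log₂(1/4) + (5/12)·log₂(5/12)]
  = 0.1910 + 0.5185 + 0.5000 + 0.5263
  = 1.7358 bits

I(P;Q) = H(P) + H(Q) - H(P,Q)
  = 0.9183 + 0.8709 - 1.7358
  = 0.0534 bits

min(H(P), H(Q)) = min(0.9183, 0.8709) = 0.8709 bits
Since 0.0534 ≤ 0.8709, the bound is satisfied ✓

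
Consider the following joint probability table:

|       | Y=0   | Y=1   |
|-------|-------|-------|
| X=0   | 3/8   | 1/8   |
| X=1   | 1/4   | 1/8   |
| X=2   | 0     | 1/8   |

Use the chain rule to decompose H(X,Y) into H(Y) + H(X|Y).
By the chain rule: H(X,Y) = H(Y) + H(X|Y)

Marginal P(Y) (column sums):
  P(Y=0) = 3/8 + 1/4 + 0 = 5/8
  P(Y=1) = 1/8 + 1/8 + 1/8 = 3/8
H(Y) = -[(5/8)·log₂(5/8) + (3/8)·log₂(3/8)]
  = 0.4238 + 0.5306
  = 0.9544 bits
H(X|Y) = -Σ P(X,Y)·log₂ P(X|Y), where P(X|Y) = P(X,Y) / P(Y)
  (cells with P(X,Y) = 0 contribute 0)
  (X=0,Y=0): P(X|Y) = (3/8)/(5/8) = 3/5;  -(3/8)·log₂(3/5) = 0.2764
  (X=0,Y=1): P(X|Y) = (1/8)/(3/8) = 1/3;  -(1/8)·log₂(1/3) = 0.1981
  (X=1,Y=0): P(X|Y) = (1/4)/(5/8) = 2/5;  -(1/4)·log₂(2/5) = 0.3305
  (X=1,Y=1): P(X|Y) = (1/8)/(3/8) = 1/3;  -(1/8)·log₂(1/3) = 0.1981
  (X=2,Y=1): P(X|Y) = (1/8)/(3/8) = 1/3;  -(1/8)·log₂(1/3) = 0.1981
H(X|Y) = 0.2764 + 0.1981 + 0.3305 + 0.1981 + 0.1981
  = 1.2012 bits

H(X,Y) = H(Y) + H(X|Y) = 0.9544 + 1.2012 = 2.1556 bits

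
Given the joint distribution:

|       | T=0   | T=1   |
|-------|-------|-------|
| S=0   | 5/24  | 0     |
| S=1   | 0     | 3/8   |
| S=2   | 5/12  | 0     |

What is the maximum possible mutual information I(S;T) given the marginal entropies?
The upper bound on mutual information is I(S;T) ≤ min(H(S), H(T)).

Marginal P(S) (row sums):
  P(S=0) = 5/24 + 0 = 5/24
  P(S=1) = 0 + 3/8 = 3/8
  P(S=2) = 5/12 + 0 = 5/12
Marginal P(T) (column sums):
  P(T=0) = 5/24 + 0 + 5/12 = 5/8
  P(T=1) = 0 + 3/8 + 0 = 3/8

H(S) = -[(5/24)·log₂(5/24) + (3/8)·log₂(3/8) + (5/12)·log₂(5/12)]
  = 0.4715 + 0.5306 + 0.5263
  = 1.5284 bits
H(T) = -[(5/8)·log₂(5/8) + (3/8)·log₂(3/8)]
  = 0.4238 + 0.5306
  = 0.9544 bits

Maximum possible I(S;T) = min(1.5284, 0.9544) = 0.9544 bits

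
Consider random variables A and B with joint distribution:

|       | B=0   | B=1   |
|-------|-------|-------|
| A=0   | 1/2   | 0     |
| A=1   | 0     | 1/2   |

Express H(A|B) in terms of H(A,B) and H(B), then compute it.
H(A|B) = H(A,B) - H(B)

Marginal P(B) (column sums):
  P(B=0) = 1/2 + 0 = 1/2
  P(B=1) = 0 + 1/2 = 1/2

H(A,B) = -[(1/2)·log₂(1/2) + (1/2)·log₂(1/2)]
  = 0.5000 + 0.5000
  = 1.0000 bits
H(B) = -[(1/2)·log₂(1/2) + (1/2)·log₂(1/2)]
  = 0.5000 + 0.5000
  = 1.0000 bits

H(A|B) = 1.0000 - 1.0000 = 0.0000 bits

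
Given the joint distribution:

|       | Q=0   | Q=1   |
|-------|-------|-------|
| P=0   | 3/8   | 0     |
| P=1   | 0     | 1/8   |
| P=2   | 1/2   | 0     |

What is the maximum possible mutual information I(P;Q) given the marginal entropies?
The upper bound on mutual information is I(P;Q) ≤ min(H(P), H(Q)).

Marginal P(P) (row sums):
  P(P=0) = 3/8 + 0 = 3/8
  P(P=1) = 0 + 1/8 = 1/8
  P(P=2) = 1/2 + 0 = 1/2
Marginal P(Q) (column sums):
  P(Q=0) = 3/8 + 0 + 1/2 = 7/8
  P(Q=1) = 0 + 1/8 + 0 = 1/8

H(P) = -[(3/8)·log₂(3/8) + (1/8)·log₂(1/8) + (1/2)·log₂(1/2)]
  = 0.5306 + 0.3750 + 0.5000
  = 1.4056 bits
H(Q) = -[(7/8)·log₂(7/8) + (1/8)·log₂(1/8)]
  = 0.1686 + 0.3750
  = 0.5436 bits

Maximum possible I(P;Q) = min(1.4056, 0.5436) = 0.5436 bits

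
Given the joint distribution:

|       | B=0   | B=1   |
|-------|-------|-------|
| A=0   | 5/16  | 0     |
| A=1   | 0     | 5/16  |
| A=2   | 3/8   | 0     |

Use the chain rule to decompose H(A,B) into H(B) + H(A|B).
By the chain rule: H(A,B) = H(B) + H(A|B)

Marginal P(B) (column sums):
  P(B=0) = 5/16 + 0 + 3/8 = 11/16
  P(B=1) = 0 + 5/16 + 0 = 5/16
H(B) = -[(11/16)·log₂(11/16) + (5/16)·log₂(5/16)]
  = 0.3716 + 0.5244
  = 0.8960 bits
H(A|B) = -Σ P(A,B)·log₂ P(A|B), where P(A|B) = P(A,B) / P(B)
  (cells with P(A,B) = 0 contribute 0)
  (A=0,B=0): P(A|B) = (5/16)/(11/16) = 5/11;  -(5/16)·log₂(5/11) = 0.3555
  (A=1,B=1): P(A|B) = (5/16)/(5/16) = 1;  -(5/16)·log₂(1) = 0.0000
  (A=2,B=0): P(A|B) = (3/8)/(11/16) = 6/11;  -(3/8)·log₂(6/11) = 0.3279
H(A|B) = 0.3555 + 0.0000 + 0.3279
  = 0.6834 bits

H(A,B) = H(B) + H(A|B) = 0.8960 + 0.6834 = 1.5794 bits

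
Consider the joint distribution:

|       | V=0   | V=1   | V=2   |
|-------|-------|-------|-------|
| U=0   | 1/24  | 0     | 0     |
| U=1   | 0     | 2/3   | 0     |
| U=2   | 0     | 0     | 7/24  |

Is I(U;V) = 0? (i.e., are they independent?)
Marginal P(U) (row sums):
  P(U=0) = 1/24 + 0 + 0 = 1/24
  P(U=1) = 0 + 2/3 + 0 = 2/3
  P(U=2) = 0 + 0 + 7/24 = 7/24
Marginal P(V) (column sums):
  P(V=0) = 1/24 + 0 + 0 = 1/24
  P(V=1) = 0 + 2/3 + 0 = 2/3
  P(V=2) = 0 + 0 + 7/24 = 7/24

U and V are independent iff P(U=i,V=j) = P(U=i)·P(V=j) for every cell.
  P(U=0)·P(V=0) = 1/24 × 1/24 = 1/576, but P(U=0,V=0) = 1/24 ✗

No, U and V are not independent. Quantitatively, I(U;V) > 0:

H(U) = -[(1/24)·log₂(1/24) + (2/3)·log₂(2/3) + (7/24)·log₂(7/24)]
  = 0.1910 + 0.3900 + 0.5185
  = 1.0995 bits
H(V) = -[(1/24)·log₂(1/24) + (2/3)·log₂(2/3) + (7/24)·log₂(7/24)]
  = 0.1910 + 0.3900 + 0.5185
  = 1.0995 bits
H(U,V) = -[(1/24)·log₂(1/24) + (2/3)·log₂(2/3) + (7/24)·log₂(7/24)]
  = 0.1910 + 0.3900 + 0.5185
  = 1.0995 bits
I(U;V) = H(U) + H(V) - H(U,V) = 1.0995 + 1.0995 - 1.0995 = 1.0995 bits > 0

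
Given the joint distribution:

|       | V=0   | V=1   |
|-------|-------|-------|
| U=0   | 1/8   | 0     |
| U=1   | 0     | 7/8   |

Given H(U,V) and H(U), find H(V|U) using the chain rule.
From the chain rule: H(U,V) = H(U) + H(V|U)
Therefore: H(V|U) = H(U,V) - H(U)

H(U,V) = -[(1/8)·log₂(1/8) + (7/8)·log₂(7/8)]
  = 0.3750 + 0.1686
  = 0.5436 bits
Marginal P(U) (row sums):
  P(U=0) = 1/8 + 0 = 1/8
  P(U=1) = 0 + 7/8 = 7/8
H(U) = -[(1/8)·log₂(1/8) + (7/8)·log₂(7/8)]
  = 0.3750 + 0.1686
  = 0.5436 bits

H(V|U) = 0.5436 - 0.5436 = 0.0000 bits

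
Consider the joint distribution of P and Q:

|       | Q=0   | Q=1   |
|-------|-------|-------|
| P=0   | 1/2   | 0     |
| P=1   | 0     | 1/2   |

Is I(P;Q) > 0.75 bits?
Marginal P(P) (row sums):
  P(P=0) = 1/2 + 0 = 1/2
  P(P=1) = 0 + 1/2 = 1/2
Marginal P(Q) (column sums):
  P(Q=0) = 1/2 + 0 = 1/2
  P(Q=1) = 0 + 1/2 = 1/2

H(P) = -[(1/2)·log₂(1/2) + (1/2)·log₂(1/2)]
  = 0.5000 + 0.5000
  = 1.0000 bits
H(Q) = -[(1/2)·log₂(1/2) + (1/2)·log₂(1/2)]
  = 0.5000 + 0.5000
  = 1.0000 bits
H(P,Q) = -[(1/2)·log₂(1/2) + (1/2)·log₂(1/2)]
  = 0.5000 + 0.5000
  = 1.0000 bits

I(P;Q) = H(P) + H(Q) - H(P,Q)
  = 1.0000 + 1.0000 - 1.0000
  = 1.0000 bits

Yes. I(P;Q) = 1.0000 bits, which is > 0.75 bits.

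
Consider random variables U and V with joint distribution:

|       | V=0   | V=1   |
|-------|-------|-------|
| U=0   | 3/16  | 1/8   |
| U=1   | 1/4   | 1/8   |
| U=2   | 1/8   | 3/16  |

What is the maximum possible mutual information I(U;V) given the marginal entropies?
The upper bound on mutual information is I(U;V) ≤ min(H(U), H(V)).

Marginal P(U) (row sums):
  P(U=0) = 3/16 + 1/8 = 5/16
  P(U=1) = 1/4 + 1/8 = 3/8
  P(U=2) = 1/8 + 3/16 = 5/16
Marginal P(V) (column sums):
  P(V=0) = 3/16 + 1/4 + 1/8 = 9/16
  P(V=1) = 1/8 + 1/8 + 3/16 = 7/16

H(U) = -[(5/16)·log₂(5/16) + (3/8)·log₂(3/8) + (5/16)·log₂(5/16)]
  = 0.5244 + 0.5306 + 0.5244
  = 1.5794 bits
H(V) = -[(9/16)·log₂(9/16) + (7/16)·log₂(7/16)]
  = 0.4669 + 0.5218
  = 0.9887 bits

Maximum possible I(U;V) = min(1.5794, 0.9887) = 0.9887 bits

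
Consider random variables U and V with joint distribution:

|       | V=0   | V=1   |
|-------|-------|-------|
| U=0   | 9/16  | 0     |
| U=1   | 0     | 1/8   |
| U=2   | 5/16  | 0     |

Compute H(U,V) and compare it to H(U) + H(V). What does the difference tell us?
Marginal P(U) (row sums):
  P(U=0) = 9/16 + 0 = 9/16
  P(U=1) = 0 + 1/8 = 1/8
  P(U=2) = 5/16 + 0 = 5/16
Marginal P(V) (column sums):
  P(V=0) = 9/16 + 0 + 5/16 = 7/8
  P(V=1) = 0 + 1/8 + 0 = 1/8

H(U,V) = -[(9/16)·log₂(9/16) + (1/8)·log₂(1/8) + (5/16)·log₂(5/16)]
  = 0.4669 + 0.3750 + 0.5244
  = 1.3663 bits
H(U) = -[(9/16)·log₂(9/16) + (1/8)·log₂(1/8) + (5/16)·log₂(5/16)]
  = 0.4669 + 0.3750 + 0.5244
  = 1.3663 bits
H(V) = -[(7/8)·log₂(7/8) + (1/8)·log₂(1/8)]
  = 0.1686 + 0.3750
  = 0.5436 bits

H(U) + H(V) = 1.3663 + 0.5436 = 1.9099 bits
Difference: H(U) + H(V) - H(U,V) = 1.9099 - 1.3663 = 0.5436 bits = I(U;V)

The difference is the mutual information; it is positive here, so U and V are dependent (knowing one reduces uncertainty about the other by 0.5436 bits).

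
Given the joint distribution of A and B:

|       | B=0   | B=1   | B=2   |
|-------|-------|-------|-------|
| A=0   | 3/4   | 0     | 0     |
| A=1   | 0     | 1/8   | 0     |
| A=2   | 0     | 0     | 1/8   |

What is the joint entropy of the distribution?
H(A,B) = -Σ P(A,B) log₂ P(A,B), summed over the non-zero cells:
H(A,B) = -[(3/4)·log₂(3/4) + (1/8)·log₂(1/8) + (1/8)·log₂(1/8)]
  = 0.3113 + 0.3750 + 0.3750
  = 1.0613 bits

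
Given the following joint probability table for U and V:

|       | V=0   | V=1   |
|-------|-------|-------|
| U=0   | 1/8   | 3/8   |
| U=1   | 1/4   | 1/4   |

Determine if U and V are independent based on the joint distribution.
Marginal P(U) (row sums):
  P(U=0) = 1/8 + 3/8 = 1/2
  P(U=1) = 1/4 + 1/4 = 1/2
Marginal P(V) (column sums):
  P(V=0) = 1/8 + 1/4 = 3/8
  P(V=1) = 3/8 + 1/4 = 5/8

U and V are independent iff P(U=i,V=j) = P(U=i)·P(V=j) for every cell.
  P(U=0)·P(V=0) = 1/2 × 3/8 = 3/16, but P(U=0,V=0) = 1/8 ✗

No, U and V are not independent. Quantitatively, I(U;V) > 0:

H(U) = -[(1/2)·log₂(1/2) + (1/2)·log₂(1/2)]
  = 0.5000 + 0.5000
  = 1.0000 bits
H(V) = -[(3/8)·log₂(3/8) + (5/8)·log₂(5/8)]
  = 0.5306 + 0.4238
  = 0.9544 bits
H(U,V) = -[(1/8)·log₂(1/8) + (3/8)·log₂(3/8) + (1/4)·log₂(1/4) + (1/4)·log₂(1/4)]
  = 0.3750 + 0.5306 + 0.5000 + 0.5000
  = 1.9056 bits
I(U;V) = H(U) + H(V) - H(U,V) = 1.0000 + 0.9544 - 1.9056 = 0.0488 bits > 0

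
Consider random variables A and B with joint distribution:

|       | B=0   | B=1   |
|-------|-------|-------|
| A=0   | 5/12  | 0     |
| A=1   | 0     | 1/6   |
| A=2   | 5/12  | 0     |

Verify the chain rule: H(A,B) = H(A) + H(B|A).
Left side:
H(A,B) = -[(5/12)·log₂(5/12) + (1/6)·log₂(1/6) + (5/12)·log₂(5/12)]
  = 0.5263 + 0.4308 + 0.5263
  = 1.4834 bits

Right side:
Marginal P(A) (row sums):
  P(A=0) = 5/12 + 0 = 5/12
  P(A=1) = 0 + 1/6 = 1/6
  P(A=2) = 5/12 + 0 = 5/12
H(A) = -[(5/12)·log₂(5/12) + (1/6)·log₂(1/6) + (5/12)·log₂(5/12)]
  = 0.5263 + 0.4308 + 0.5263
  = 1.4834 bits
H(B|A) = -Σ P(A,B)·log₂ P(B|A), where P(B|A) = P(A,B) / P(A)
  (cells with P(A,B) = 0 contribute 0)
  (A=0,B=0): P(B|A) = (5/12)/(5/12) = 1;  -(5/12)·log₂(1) = 0.0000
  (A=1,B=1): P(B|A) = (1/6)/(1/6) = 1;  -(1/6)·log₂(1) = 0.0000
  (A=2,B=0): P(B|A) = (5/12)/(5/12) = 1;  -(5/12)·log₂(1) = 0.0000
H(B|A) = 0.0000 + 0.0000 + 0.0000
  = 0.0000 bits
H(A) + H(B|A) = 1.4834 + 0.0000 = 1.4834 bits

Both sides equal 1.4834 bits, so the chain rule holds ✓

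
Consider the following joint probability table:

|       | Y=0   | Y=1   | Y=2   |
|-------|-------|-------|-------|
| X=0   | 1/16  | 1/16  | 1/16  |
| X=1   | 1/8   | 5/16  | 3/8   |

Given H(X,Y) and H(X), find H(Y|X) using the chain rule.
From the chain rule: H(X,Y) = H(X) + H(Y|X)
Therefore: H(Y|X) = H(X,Y) - H(X)

H(X,Y) = -[(1/16)·log₂(1/16) + (1/16)·log₂(1/16) + (1/16)·log₂(1/16) + (1/8)·log₂(1/8) + (5/16)·log₂(5/16) + (3/8)·log₂(3/8)]
  = 0.2500 + 0.2500 + 0.2500 + 0.3750 + 0.5244 + 0.5306
  = 2.1800 bits
Marginal P(X) (row sums):
  P(X=0) = 1/16 + 1/16 + 1/16 = 3/16
  P(X=1) = 1/8 + 5/16 + 3/8 = 13/16
H(X) = -[(3/16)·log₂(3/16) + (13/16)·log₂(13/16)]
  = 0.4528 + 0.2434
  = 0.6962 bits

H(Y|X) = 2.1800 - 0.6962 = 1.4838 bits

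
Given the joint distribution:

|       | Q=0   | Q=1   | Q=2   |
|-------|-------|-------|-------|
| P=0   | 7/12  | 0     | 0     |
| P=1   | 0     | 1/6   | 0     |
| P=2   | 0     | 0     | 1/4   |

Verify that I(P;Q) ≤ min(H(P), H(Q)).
Marginal P(P) (row sums):
  P(P=0) = 7/12 + 0 + 0 = 7/12
  P(P=1) = 0 + 1/6 + 0 = 1/6
  P(P=2) = 0 + 0 + 1/4 = 1/4
Marginal P(Q) (column sums):
  P(Q=0) = 7/12 + 0 + 0 = 7/12
  P(Q=1) = 0 + 1/6 + 0 = 1/6
  P(Q=2) = 0 + 0 + 1/4 = 1/4

H(P) = -[(7/12)·log₂(7/12) + (1/6)·log₂(1/6) + (1/4)·log₂(1/4)]
  = 0.4536 + 0.4308 + 0.5000
  = 1.3844 bits
H(Q) = -[(7/12)·log₂(7/12) + (1/6)·log₂(1/6) + (1/4)·log₂(1/4)]
  = 0.4536 + 0.4308 + 0.5000
  = 1.3844 bits
H(P,Q) = -[(7/12)·log₂(7/12) + (1/6)·log₂(1/6) + (1/4)·log₂(1/4)]
  = 0.4536 + 0.4308 + 0.5000
  = 1.3844 bits

I(P;Q) = H(P) + H(Q) - H(P,Q)
  = 1.3844 + 1.3844 - 1.3844
  = 1.3844 bits

min(H(P), H(Q)) = min(1.3844, 1.3844) = 1.3844 bits
Since 1.3844 ≤ 1.3844, the bound is satisfied ✓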